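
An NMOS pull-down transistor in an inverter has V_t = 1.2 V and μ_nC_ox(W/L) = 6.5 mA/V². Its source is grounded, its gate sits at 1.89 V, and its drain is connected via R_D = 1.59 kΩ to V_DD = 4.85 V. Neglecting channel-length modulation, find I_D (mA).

V_GS = V_G = 1.89 V, so V_ov = 1.89 − 1.2 = 0.69 V.
Assume saturation: I_D = ½ k_n V_ov² = 0.5 × 6.5 × 0.69² = 1.55 mA, giving V_DS = V_DD − I_D R_D = 4.85 − 1.55 × 1.59 = 2.39 V.
V_DS = 2.39 V ≥ V_ov = 0.69 V, confirming saturation.

I_D = 1.55 mA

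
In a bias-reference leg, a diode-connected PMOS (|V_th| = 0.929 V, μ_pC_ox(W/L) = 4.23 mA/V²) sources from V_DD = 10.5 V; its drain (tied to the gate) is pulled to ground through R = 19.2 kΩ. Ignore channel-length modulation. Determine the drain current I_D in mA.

I_D = 0.474 mA

With gate tied to drain, V_SG = V_SD ≥ V_SG − |V_th|, so the device is in saturation.
KCL at the drain: ½ k_p (V_SG − |V_th|)² = (V_DD − V_SG)/R.
Let x = V_SG − 0.929. Then 40.6 x² + x − 9.571 = 0, giving x = 0.473 V (positive root), so V_SG = 1.4 V.
I_D = (V_DD − V_SG)/R = (10.5 − 1.4) / 19.2 = 0.474 mA.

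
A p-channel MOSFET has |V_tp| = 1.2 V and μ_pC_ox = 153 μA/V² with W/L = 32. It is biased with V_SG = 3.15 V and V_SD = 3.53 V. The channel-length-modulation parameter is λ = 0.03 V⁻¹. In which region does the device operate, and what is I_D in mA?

Saturation; I_D = 10.3 mA

k_p = μ_pC_ox · (W/L) = 4.896 mA/V².
V_ov = V_SG − |V_tp| = 3.15 − 1.2 = 1.95 V.
Since V_SD = 3.53 V ≥ V_ov = 1.95 V, the device is in saturation.
I_D = ½ k_p V_ov² (1 + λ V_SD) = 0.5 × 4.896 × 1.95² × (1 + 0.03 × 3.53) = 10.3 mA.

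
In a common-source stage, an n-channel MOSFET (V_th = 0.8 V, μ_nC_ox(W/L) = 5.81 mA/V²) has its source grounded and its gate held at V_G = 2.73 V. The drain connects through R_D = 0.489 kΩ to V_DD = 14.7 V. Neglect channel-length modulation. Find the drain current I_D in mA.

I_D = 10.8 mA

V_GS = V_G = 2.73 V, so V_ov = 2.73 − 0.8 = 1.93 V.
Assume saturation: I_D = ½ k_n V_ov² = 0.5 × 5.81 × 1.93² = 10.8 mA, giving V_DS = V_DD − I_D R_D = 14.7 − 10.8 × 0.489 = 9.41 V.
V_DS = 9.41 V ≥ V_ov = 1.93 V, confirming saturation.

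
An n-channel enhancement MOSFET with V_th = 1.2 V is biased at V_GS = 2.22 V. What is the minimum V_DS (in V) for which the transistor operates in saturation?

The boundary between triode and saturation is V_DS = V_GS − V_th = V_ov.
V_ov = 2.22 − 1.2 = 1.02 V.

V_DS,sat = 1.02 V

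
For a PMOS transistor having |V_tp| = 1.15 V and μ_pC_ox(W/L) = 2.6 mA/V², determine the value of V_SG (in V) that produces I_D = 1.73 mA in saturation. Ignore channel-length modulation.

V_SG = 2.30 V

In saturation I_D = ½ k_p (V_SG − |V_tp|)², so V_SG − |V_tp| = √(2 I_D / k_p) = √(2 × 1.73 / 2.6) = 1.15 V.
V_SG = 1.15 + 1.15 = 2.3 V.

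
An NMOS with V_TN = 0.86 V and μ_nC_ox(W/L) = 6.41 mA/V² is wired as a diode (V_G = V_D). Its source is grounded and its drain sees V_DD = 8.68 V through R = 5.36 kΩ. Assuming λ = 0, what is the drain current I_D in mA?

I_D = 1.34 mA

With gate tied to drain, V_GS = V_DS ≥ V_GS − V_TN, so the device is in saturation.
KCL at the drain: ½ k_n (V_GS − V_TN)² = (V_DD − V_GS)/R.
Let x = V_GS − 0.86. Then 17.2 x² + x − 7.82 = 0, giving x = 0.646 V (positive root), so V_GS = 1.51 V.
I_D = (V_DD − V_GS)/R = (8.68 − 1.51) / 5.36 = 1.34 mA.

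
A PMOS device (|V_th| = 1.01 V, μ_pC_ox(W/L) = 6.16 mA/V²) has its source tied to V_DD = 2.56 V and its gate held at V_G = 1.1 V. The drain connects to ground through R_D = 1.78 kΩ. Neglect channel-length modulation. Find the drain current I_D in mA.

I_D = 0.624 mA

V_SG = V_DD − V_G = 2.56 − 1.1 = 1.46 V, so V_ov = 1.46 − 1.01 = 0.45 V.
Assume saturation: I_D = ½ k_p V_ov² = 0.5 × 6.16 × 0.45² = 0.624 mA, giving V_SD = V_DD − I_D R_D = 2.56 − 0.624 × 1.78 = 1.45 V.
V_SD = 1.45 V ≥ V_ov = 0.45 V, confirming saturation.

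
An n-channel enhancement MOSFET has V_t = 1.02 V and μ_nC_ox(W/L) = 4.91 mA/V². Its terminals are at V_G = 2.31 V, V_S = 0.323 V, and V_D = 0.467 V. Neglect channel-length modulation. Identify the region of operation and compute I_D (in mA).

Triode; I_D = 0.633 mA

V_GS = V_G − V_S = 2.31 − 0.323 = 1.99 V; V_DS = V_D − V_S = 0.467 − 0.323 = 0.144 V.
V_ov = V_GS − V_t = 1.99 − 1.02 = 0.967 V.
Since V_DS = 0.144 V < V_ov = 0.967 V, the device is in the triode region.
I_D = k_n [V_ov · V_DS − ½ V_DS²] = 4.91 × [0.967 × 0.144 − 0.5 × 0.144²] = 0.633 mA.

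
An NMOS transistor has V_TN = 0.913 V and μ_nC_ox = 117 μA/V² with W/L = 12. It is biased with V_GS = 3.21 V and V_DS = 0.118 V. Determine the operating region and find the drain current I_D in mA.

k_n = μ_nC_ox · (W/L) = 1.404 mA/V².
V_ov = V_GS − V_TN = 3.21 − 0.913 = 2.3 V.
Since V_DS = 0.118 V < V_ov = 2.3 V, the device is in the triode region.
I_D = k_n [V_ov · V_DS − ½ V_DS²] = 1.404 × [2.3 × 0.118 − 0.5 × 0.118²] = 0.371 mA.

Triode; I_D = 0.371 mA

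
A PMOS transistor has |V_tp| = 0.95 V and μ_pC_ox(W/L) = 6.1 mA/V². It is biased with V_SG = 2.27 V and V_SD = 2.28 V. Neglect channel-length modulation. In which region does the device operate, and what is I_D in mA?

Saturation; I_D = 5.31 mA

V_ov = V_SG − |V_tp| = 2.27 − 0.95 = 1.32 V.
Since V_SD = 2.28 V ≥ V_ov = 1.32 V, the device is in saturation.
I_D = ½ k_p V_ov² = 0.5 × 6.1 × 1.32² = 5.31 mA.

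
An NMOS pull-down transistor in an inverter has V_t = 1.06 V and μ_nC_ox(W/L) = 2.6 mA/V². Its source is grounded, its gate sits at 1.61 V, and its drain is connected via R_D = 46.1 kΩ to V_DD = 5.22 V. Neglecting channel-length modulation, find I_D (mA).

I_D = 0.111 mA

V_GS = V_G = 1.61 V, so V_ov = 1.61 − 1.06 = 0.55 V.
Assume saturation: I_D = ½ k_n V_ov² = 0.5 × 2.6 × 0.55² = 0.393 mA, giving V_DS = V_DD − I_D R_D = 5.22 − 0.393 × 46.1 = -12.9 V.
But -12.9 V < V_ov = 0.55 V, so the device is actually in triode.
In triode I_D = k_n[V_ov V_DS − ½ V_DS²] and I_D = (V_DD − V_DS)/R_D. Equating: 59.9 V_DS² − 66.92 V_DS + 5.22 = 0, giving V_DS = 0.0844 V (the root below V_ov).
I_D = (5.22 − 0.0844) / 46.1 = 0.111 mA.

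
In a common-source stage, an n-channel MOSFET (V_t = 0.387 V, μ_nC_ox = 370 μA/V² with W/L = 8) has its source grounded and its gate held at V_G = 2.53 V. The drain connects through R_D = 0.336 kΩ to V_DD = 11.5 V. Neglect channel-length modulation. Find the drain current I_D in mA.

V_GS = V_G = 2.53 V, so V_ov = 2.53 − 0.387 = 2.14 V.
k_n = μ_nC_ox · (W/L) = 2.96 mA/V².
Assume saturation: I_D = ½ k_n V_ov² = 0.5 × 2.96 × 2.14² = 6.8 mA, giving V_DS = V_DD − I_D R_D = 11.5 − 6.8 × 0.336 = 9.22 V.
V_DS = 9.22 V ≥ V_ov = 2.14 V, confirming saturation.

I_D = 6.80 mA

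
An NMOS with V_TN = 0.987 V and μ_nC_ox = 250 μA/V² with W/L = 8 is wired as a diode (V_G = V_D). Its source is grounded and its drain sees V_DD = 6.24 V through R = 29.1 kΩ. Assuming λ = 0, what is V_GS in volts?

With gate tied to drain, V_GS = V_DS ≥ V_GS − V_TN, so the device is in saturation.
k_n = μ_nC_ox · (W/L) = 2 mA/V².
KCL at the drain: ½ k_n (V_GS − V_TN)² = (V_DD − V_GS)/R.
Let x = V_GS − 0.987. Then 29.1 x² + x − 5.253 = 0, giving x = 0.408 V (positive root), so V_GS = 1.4 V.
I_D = (V_DD − V_GS)/R = (6.24 − 1.4) / 29.1 = 0.166 mA.

V_GS = 1.40 V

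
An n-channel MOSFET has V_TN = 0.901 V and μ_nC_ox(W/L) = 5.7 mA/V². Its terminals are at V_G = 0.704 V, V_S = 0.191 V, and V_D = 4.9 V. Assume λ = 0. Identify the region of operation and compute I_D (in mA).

Cutoff; I_D = 0 mA

V_GS = V_G − V_S = 0.704 − 0.191 = 0.513 V; V_DS = V_D − V_S = 4.9 − 0.191 = 4.71 V.
V_GS = 0.513 V < V_TN = 0.901 V, so the transistor is in cutoff.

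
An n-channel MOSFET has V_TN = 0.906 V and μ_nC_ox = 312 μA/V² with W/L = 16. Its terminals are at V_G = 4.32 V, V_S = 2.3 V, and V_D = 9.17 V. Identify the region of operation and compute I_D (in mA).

Saturation; I_D = 3.10 mA

V_GS = V_G − V_S = 4.32 − 2.3 = 2.02 V; V_DS = V_D − V_S = 9.17 − 2.3 = 6.87 V.
k_n = μ_nC_ox · (W/L) = 4.992 mA/V².
V_ov = V_GS − V_TN = 2.02 − 0.906 = 1.11 V.
Since V_DS = 6.87 V ≥ V_ov = 1.11 V, the device is in saturation.
I_D = ½ k_n V_ov² = 0.5 × 4.992 × 1.11² = 3.1 mA.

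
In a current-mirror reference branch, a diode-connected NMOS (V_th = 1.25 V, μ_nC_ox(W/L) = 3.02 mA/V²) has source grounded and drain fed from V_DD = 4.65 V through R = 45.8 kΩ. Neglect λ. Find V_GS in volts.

V_GS = 1.46 V

With gate tied to drain, V_GS = V_DS ≥ V_GS − V_th, so the device is in saturation.
KCL at the drain: ½ k_n (V_GS − V_th)² = (V_DD − V_GS)/R.
Let x = V_GS − 1.25. Then 69.2 x² + x − 3.4 = 0, giving x = 0.215 V (positive root), so V_GS = 1.46 V.
I_D = (V_DD − V_GS)/R = (4.65 − 1.46) / 45.8 = 0.0695 mA.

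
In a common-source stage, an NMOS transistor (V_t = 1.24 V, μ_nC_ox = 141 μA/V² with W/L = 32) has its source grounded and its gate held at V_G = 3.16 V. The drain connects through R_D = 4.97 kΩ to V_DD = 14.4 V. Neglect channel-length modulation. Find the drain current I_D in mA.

I_D = 2.82 mA

V_GS = V_G = 3.16 V, so V_ov = 3.16 − 1.24 = 1.92 V.
k_n = μ_nC_ox · (W/L) = 4.512 mA/V².
Assume saturation: I_D = ½ k_n V_ov² = 0.5 × 4.512 × 1.92² = 8.32 mA, giving V_DS = V_DD − I_D R_D = 14.4 − 8.32 × 4.97 = -26.9 V.
But -26.9 V < V_ov = 1.92 V, so the device is actually in triode.
In triode I_D = k_n[V_ov V_DS − ½ V_DS²] and I_D = (V_DD − V_DS)/R_D. Equating: 11.2 V_DS² − 44.06 V_DS + 14.4 = 0, giving V_DS = 0.36 V (the root below V_ov).
I_D = (14.4 − 0.36) / 4.97 = 2.82 mA.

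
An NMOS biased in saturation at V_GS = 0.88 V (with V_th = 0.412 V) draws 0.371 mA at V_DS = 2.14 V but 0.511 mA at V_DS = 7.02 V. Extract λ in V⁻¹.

λ = 0.0927 V⁻¹

With V_GS fixed, I_D ∝ (1 + λ V_DS) in saturation, so I_D2/I_D1 = (1 + λ V_DS2)/(1 + λ V_DS1).
0.511/0.371 = 1.377 = (1 + 7.02 λ)/(1 + 2.14 λ).
Solving: λ (I_D1 V_DS2 − I_D2 V_DS1) = I_D2 − I_D1, so λ = (0.511 − 0.371) / (0.371 × 7.02 − 0.511 × 2.14) = 0.14 / 1.51 = 0.0927 V⁻¹.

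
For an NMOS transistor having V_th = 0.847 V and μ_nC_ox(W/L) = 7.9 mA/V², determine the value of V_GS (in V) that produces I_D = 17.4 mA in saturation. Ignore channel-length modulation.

In saturation I_D = ½ k_n (V_GS − V_th)², so V_GS − V_th = √(2 I_D / k_n) = √(2 × 17.4 / 7.9) = 2.1 V.
V_GS = 0.847 + 2.1 = 2.95 V.

V_GS = 2.95 V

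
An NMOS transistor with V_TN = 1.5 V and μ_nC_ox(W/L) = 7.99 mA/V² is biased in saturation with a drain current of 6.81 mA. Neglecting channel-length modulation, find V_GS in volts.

In saturation I_D = ½ k_n (V_GS − V_TN)², so V_GS − V_TN = √(2 I_D / k_n) = √(2 × 6.81 / 7.99) = 1.31 V.
V_GS = 1.5 + 1.31 = 2.81 V.

V_GS = 2.81 V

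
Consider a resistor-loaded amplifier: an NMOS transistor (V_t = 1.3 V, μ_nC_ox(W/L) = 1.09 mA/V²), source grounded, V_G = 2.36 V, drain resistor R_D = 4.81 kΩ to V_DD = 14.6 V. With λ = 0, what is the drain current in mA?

I_D = 0.612 mA

V_GS = V_G = 2.36 V, so V_ov = 2.36 − 1.3 = 1.06 V.
Assume saturation: I_D = ½ k_n V_ov² = 0.5 × 1.09 × 1.06² = 0.612 mA, giving V_DS = V_DD − I_D R_D = 14.6 − 0.612 × 4.81 = 11.7 V.
V_DS = 11.7 V ≥ V_ov = 1.06 V, confirming saturation.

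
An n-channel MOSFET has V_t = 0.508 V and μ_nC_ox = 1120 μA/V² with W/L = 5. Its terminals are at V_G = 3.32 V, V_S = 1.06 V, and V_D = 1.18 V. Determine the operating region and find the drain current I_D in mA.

V_GS = V_G − V_S = 3.32 − 1.06 = 2.26 V; V_DS = V_D − V_S = 1.18 − 1.06 = 0.12 V.
k_n = μ_nC_ox · (W/L) = 5.6 mA/V².
V_ov = V_GS − V_t = 2.26 − 0.508 = 1.75 V.
Since V_DS = 0.12 V < V_ov = 1.75 V, the device is in the triode region.
I_D = k_n [V_ov · V_DS − ½ V_DS²] = 5.6 × [1.75 × 0.12 − 0.5 × 0.12²] = 1.14 mA.

Triode; I_D = 1.14 mA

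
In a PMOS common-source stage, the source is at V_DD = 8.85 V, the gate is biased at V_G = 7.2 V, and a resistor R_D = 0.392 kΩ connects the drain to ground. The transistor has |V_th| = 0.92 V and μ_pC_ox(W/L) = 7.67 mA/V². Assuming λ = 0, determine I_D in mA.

V_SG = V_DD − V_G = 8.85 − 7.2 = 1.65 V, so V_ov = 1.65 − 0.92 = 0.73 V.
Assume saturation: I_D = ½ k_p V_ov² = 0.5 × 7.67 × 0.73² = 2.04 mA, giving V_SD = V_DD − I_D R_D = 8.85 − 2.04 × 0.392 = 8.05 V.
V_SD = 8.05 V ≥ V_ov = 0.73 V, confirming saturation.

I_D = 2.04 mA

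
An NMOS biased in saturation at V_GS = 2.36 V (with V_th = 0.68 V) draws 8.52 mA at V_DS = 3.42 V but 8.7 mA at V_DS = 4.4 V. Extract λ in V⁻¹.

With V_GS fixed, I_D ∝ (1 + λ V_DS) in saturation, so I_D2/I_D1 = (1 + λ V_DS2)/(1 + λ V_DS1).
8.7/8.52 = 1.021 = (1 + 4.4 λ)/(1 + 3.42 λ).
Solving: λ (I_D1 V_DS2 − I_D2 V_DS1) = I_D2 − I_D1, so λ = (8.7 − 8.52) / (8.52 × 4.4 − 8.7 × 3.42) = 0.18 / 7.73 = 0.0233 V⁻¹.

λ = 0.0233 V⁻¹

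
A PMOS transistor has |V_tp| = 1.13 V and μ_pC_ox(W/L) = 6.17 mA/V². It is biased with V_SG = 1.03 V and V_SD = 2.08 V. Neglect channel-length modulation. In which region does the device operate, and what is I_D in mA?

Cutoff; I_D = 0 mA

V_SG = 1.03 V < |V_tp| = 1.13 V, so the transistor is in cutoff.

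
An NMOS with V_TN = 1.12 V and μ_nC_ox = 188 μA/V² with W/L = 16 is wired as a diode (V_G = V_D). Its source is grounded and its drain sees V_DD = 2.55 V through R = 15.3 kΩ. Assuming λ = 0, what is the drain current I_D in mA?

With gate tied to drain, V_GS = V_DS ≥ V_GS − V_TN, so the device is in saturation.
k_n = μ_nC_ox · (W/L) = 3.008 mA/V².
KCL at the drain: ½ k_n (V_GS − V_TN)² = (V_DD − V_GS)/R.
Let x = V_GS − 1.12. Then 23 x² + x − 1.43 = 0, giving x = 0.229 V (positive root), so V_GS = 1.35 V.
I_D = (V_DD − V_GS)/R = (2.55 − 1.35) / 15.3 = 0.0785 mA.

I_D = 0.0785 mA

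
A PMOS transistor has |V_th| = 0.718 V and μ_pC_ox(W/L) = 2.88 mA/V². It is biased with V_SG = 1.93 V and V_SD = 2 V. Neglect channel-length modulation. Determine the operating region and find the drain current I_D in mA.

V_ov = V_SG − |V_th| = 1.93 − 0.718 = 1.21 V.
Since V_SD = 2 V ≥ V_ov = 1.21 V, the device is in saturation.
I_D = ½ k_p V_ov² = 0.5 × 2.88 × 1.21² = 2.12 mA.

Saturation; I_D = 2.12 mA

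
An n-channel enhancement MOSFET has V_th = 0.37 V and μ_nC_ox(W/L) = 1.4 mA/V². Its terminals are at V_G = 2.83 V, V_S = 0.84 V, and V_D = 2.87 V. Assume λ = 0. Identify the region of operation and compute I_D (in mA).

Saturation; I_D = 1.84 mA

V_GS = V_G − V_S = 2.83 − 0.84 = 1.99 V; V_DS = V_D − V_S = 2.87 − 0.84 = 2.03 V.
V_ov = V_GS − V_th = 1.99 − 0.37 = 1.62 V.
Since V_DS = 2.03 V ≥ V_ov = 1.62 V, the device is in saturation.
I_D = ½ k_n V_ov² = 0.5 × 1.4 × 1.62² = 1.84 mA.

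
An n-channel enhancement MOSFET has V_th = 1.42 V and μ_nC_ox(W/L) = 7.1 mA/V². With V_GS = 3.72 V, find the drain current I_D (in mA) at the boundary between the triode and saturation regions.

I_D = 18.8 mA

At the boundary V_DS = V_ov = V_GS − V_th = 3.72 − 1.42 = 2.3 V.
I_D = ½ k_n V_ov² = 0.5 × 7.1 × 2.3² = 18.8 mA.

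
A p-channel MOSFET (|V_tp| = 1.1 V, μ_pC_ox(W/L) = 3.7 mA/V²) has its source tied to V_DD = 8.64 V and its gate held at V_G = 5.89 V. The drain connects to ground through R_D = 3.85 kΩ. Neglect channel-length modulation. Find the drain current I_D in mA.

V_SG = V_DD − V_G = 8.64 − 5.89 = 2.75 V, so V_ov = 2.75 − 1.1 = 1.65 V.
Assume saturation: I_D = ½ k_p V_ov² = 0.5 × 3.7 × 1.65² = 5.04 mA, giving V_SD = V_DD − I_D R_D = 8.64 − 5.04 × 3.85 = -10.8 V.
But -10.8 V < V_ov = 1.65 V, so the device is actually in triode.
In triode I_D = k_p[V_ov V_SD − ½ V_SD²] and I_D = (V_DD − V_SD)/R_D. Equating: 7.12 V_SD² − 24.5 V_SD + 8.64 = 0, giving V_SD = 0.399 V (the root below V_ov).
I_D = (8.64 − 0.399) / 3.85 = 2.14 mA.

I_D = 2.14 mA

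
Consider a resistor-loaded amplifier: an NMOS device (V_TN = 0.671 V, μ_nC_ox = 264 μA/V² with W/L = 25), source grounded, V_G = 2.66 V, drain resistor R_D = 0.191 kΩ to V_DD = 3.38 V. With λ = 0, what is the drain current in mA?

V_GS = V_G = 2.66 V, so V_ov = 2.66 − 0.671 = 1.99 V.
k_n = μ_nC_ox · (W/L) = 6.6 mA/V².
Assume saturation: I_D = ½ k_n V_ov² = 0.5 × 6.6 × 1.99² = 13.1 mA, giving V_DS = V_DD − I_D R_D = 3.38 − 13.1 × 0.191 = 0.886 V.
But 0.886 V < V_ov = 1.99 V, so the device is actually in triode.
In triode I_D = k_n[V_ov V_DS − ½ V_DS²] and I_D = (V_DD − V_DS)/R_D. Equating: 0.63 V_DS² − 3.507 V_DS + 3.38 = 0, giving V_DS = 1.24 V (the root below V_ov).
I_D = (3.38 − 1.24) / 0.191 = 11.2 mA.

I_D = 11.2 mA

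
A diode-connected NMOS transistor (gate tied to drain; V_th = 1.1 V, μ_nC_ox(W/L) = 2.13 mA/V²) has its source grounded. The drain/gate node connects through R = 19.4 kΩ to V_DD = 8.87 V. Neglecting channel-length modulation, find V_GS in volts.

V_GS = 1.69 V

With gate tied to drain, V_GS = V_DS ≥ V_GS − V_th, so the device is in saturation.
KCL at the drain: ½ k_n (V_GS − V_th)² = (V_DD − V_GS)/R.
Let x = V_GS − 1.1. Then 20.7 x² + x − 7.77 = 0, giving x = 0.59 V (positive root), so V_GS = 1.69 V.
I_D = (V_DD − V_GS)/R = (8.87 − 1.69) / 19.4 = 0.37 mA.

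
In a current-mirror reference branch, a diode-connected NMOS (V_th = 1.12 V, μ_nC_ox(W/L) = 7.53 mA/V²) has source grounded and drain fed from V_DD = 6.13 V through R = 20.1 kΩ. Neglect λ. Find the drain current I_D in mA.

With gate tied to drain, V_GS = V_DS ≥ V_GS − V_th, so the device is in saturation.
KCL at the drain: ½ k_n (V_GS − V_th)² = (V_DD − V_GS)/R.
Let x = V_GS − 1.12. Then 75.7 x² + x − 5.01 = 0, giving x = 0.251 V (positive root), so V_GS = 1.37 V.
I_D = (V_DD − V_GS)/R = (6.13 − 1.37) / 20.1 = 0.237 mA.

I_D = 0.237 mA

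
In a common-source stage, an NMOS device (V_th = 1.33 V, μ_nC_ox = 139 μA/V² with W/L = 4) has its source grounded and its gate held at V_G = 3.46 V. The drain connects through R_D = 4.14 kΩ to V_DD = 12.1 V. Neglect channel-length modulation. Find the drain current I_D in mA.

I_D = 1.26 mA

V_GS = V_G = 3.46 V, so V_ov = 3.46 − 1.33 = 2.13 V.
k_n = μ_nC_ox · (W/L) = 0.556 mA/V².
Assume saturation: I_D = ½ k_n V_ov² = 0.5 × 0.556 × 2.13² = 1.26 mA, giving V_DS = V_DD − I_D R_D = 12.1 − 1.26 × 4.14 = 6.88 V.
V_DS = 6.88 V ≥ V_ov = 2.13 V, confirming saturation.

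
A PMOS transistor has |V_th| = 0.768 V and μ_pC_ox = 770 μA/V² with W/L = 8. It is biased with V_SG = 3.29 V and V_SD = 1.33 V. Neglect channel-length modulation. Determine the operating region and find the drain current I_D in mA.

k_p = μ_pC_ox · (W/L) = 6.16 mA/V².
V_ov = V_SG − |V_th| = 3.29 − 0.768 = 2.52 V.
Since V_SD = 1.33 V < V_ov = 2.52 V, the device is in the triode region.
I_D = k_p [V_ov · V_SD − ½ V_SD²] = 6.16 × [2.52 × 1.33 − 0.5 × 1.33²] = 15.2 mA.

Triode; I_D = 15.2 mA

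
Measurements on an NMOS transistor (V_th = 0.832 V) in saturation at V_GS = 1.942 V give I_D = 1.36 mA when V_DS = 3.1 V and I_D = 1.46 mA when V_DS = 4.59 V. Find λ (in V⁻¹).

With V_GS fixed, I_D ∝ (1 + λ V_DS) in saturation, so I_D2/I_D1 = (1 + λ V_DS2)/(1 + λ V_DS1).
1.46/1.36 = 1.074 = (1 + 4.59 λ)/(1 + 3.1 λ).
Solving: λ (I_D1 V_DS2 − I_D2 V_DS1) = I_D2 − I_D1, so λ = (1.46 − 1.36) / (1.36 × 4.59 − 1.46 × 3.1) = 0.1 / 1.72 = 0.0583 V⁻¹.

λ = 0.0583 V⁻¹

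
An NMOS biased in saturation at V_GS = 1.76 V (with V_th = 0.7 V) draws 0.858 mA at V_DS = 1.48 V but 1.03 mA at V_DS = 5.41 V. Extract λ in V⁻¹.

λ = 0.0552 V⁻¹

With V_GS fixed, I_D ∝ (1 + λ V_DS) in saturation, so I_D2/I_D1 = (1 + λ V_DS2)/(1 + λ V_DS1).
1.03/0.858 = 1.2 = (1 + 5.41 λ)/(1 + 1.48 λ).
Solving: λ (I_D1 V_DS2 − I_D2 V_DS1) = I_D2 − I_D1, so λ = (1.03 − 0.858) / (0.858 × 5.41 − 1.03 × 1.48) = 0.172 / 3.12 = 0.0552 V⁻¹.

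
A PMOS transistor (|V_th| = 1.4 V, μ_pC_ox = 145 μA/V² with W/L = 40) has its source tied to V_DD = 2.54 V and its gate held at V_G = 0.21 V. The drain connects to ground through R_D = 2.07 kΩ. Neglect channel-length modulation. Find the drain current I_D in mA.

I_D = 1.11 mA

V_SG = V_DD − V_G = 2.54 − 0.21 = 2.33 V, so V_ov = 2.33 − 1.4 = 0.93 V.
k_p = μ_pC_ox · (W/L) = 5.8 mA/V².
Assume saturation: I_D = ½ k_p V_ov² = 0.5 × 5.8 × 0.93² = 2.51 mA, giving V_SD = V_DD − I_D R_D = 2.54 − 2.51 × 2.07 = -2.65 V.
But -2.65 V < V_ov = 0.93 V, so the device is actually in triode.
In triode I_D = k_p[V_ov V_SD − ½ V_SD²] and I_D = (V_DD − V_SD)/R_D. Equating: 6 V_SD² − 12.17 V_SD + 2.54 = 0, giving V_SD = 0.236 V (the root below V_ov).
I_D = (2.54 − 0.236) / 2.07 = 1.11 mA.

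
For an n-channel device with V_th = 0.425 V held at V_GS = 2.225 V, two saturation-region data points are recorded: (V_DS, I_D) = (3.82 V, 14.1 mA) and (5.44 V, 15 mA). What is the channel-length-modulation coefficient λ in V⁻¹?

λ = 0.0464 V⁻¹

With V_GS fixed, I_D ∝ (1 + λ V_DS) in saturation, so I_D2/I_D1 = (1 + λ V_DS2)/(1 + λ V_DS1).
15/14.1 = 1.064 = (1 + 5.44 λ)/(1 + 3.82 λ).
Solving: λ (I_D1 V_DS2 − I_D2 V_DS1) = I_D2 − I_D1, so λ = (15 − 14.1) / (14.1 × 5.44 − 15 × 3.82) = 0.9 / 19.4 = 0.0464 V⁻¹.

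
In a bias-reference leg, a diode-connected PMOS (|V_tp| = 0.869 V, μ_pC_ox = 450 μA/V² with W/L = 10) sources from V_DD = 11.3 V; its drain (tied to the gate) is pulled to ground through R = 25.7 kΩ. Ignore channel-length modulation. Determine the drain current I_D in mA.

With gate tied to drain, V_SG = V_SD ≥ V_SG − |V_tp|, so the device is in saturation.
k_p = μ_pC_ox · (W/L) = 4.5 mA/V².
KCL at the drain: ½ k_p (V_SG − |V_tp|)² = (V_DD − V_SG)/R.
Let x = V_SG − 0.869. Then 57.8 x² + x − 10.43 = 0, giving x = 0.416 V (positive root), so V_SG = 1.29 V.
I_D = (V_DD − V_SG)/R = (11.3 − 1.29) / 25.7 = 0.39 mA.

I_D = 0.390 mA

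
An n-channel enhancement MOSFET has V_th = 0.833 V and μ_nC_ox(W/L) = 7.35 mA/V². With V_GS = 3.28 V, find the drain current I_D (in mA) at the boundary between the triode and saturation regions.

At the boundary V_DS = V_ov = V_GS − V_th = 3.28 − 0.833 = 2.45 V.
I_D = ½ k_n V_ov² = 0.5 × 7.35 × 2.45² = 22 mA.

I_D = 22.0 mA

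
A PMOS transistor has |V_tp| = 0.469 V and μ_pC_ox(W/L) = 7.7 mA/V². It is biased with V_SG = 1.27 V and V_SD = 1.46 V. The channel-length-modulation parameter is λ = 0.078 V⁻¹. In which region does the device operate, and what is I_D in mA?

Saturation; I_D = 2.75 mA

V_ov = V_SG − |V_tp| = 1.27 − 0.469 = 0.801 V.
Since V_SD = 1.46 V ≥ V_ov = 0.801 V, the device is in saturation.
I_D = ½ k_p V_ov² (1 + λ V_SD) = 0.5 × 7.7 × 0.801² × (1 + 0.078 × 1.46) = 2.75 mA.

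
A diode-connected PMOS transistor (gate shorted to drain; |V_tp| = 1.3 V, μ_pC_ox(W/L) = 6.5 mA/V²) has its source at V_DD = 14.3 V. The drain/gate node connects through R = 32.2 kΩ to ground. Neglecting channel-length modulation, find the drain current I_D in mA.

I_D = 0.393 mA

With gate tied to drain, V_SG = V_SD ≥ V_SG − |V_tp|, so the device is in saturation.
KCL at the drain: ½ k_p (V_SG − |V_tp|)² = (V_DD − V_SG)/R.
Let x = V_SG − 1.3. Then 105 x² + x − 13 = 0, giving x = 0.348 V (positive root), so V_SG = 1.65 V.
I_D = (V_DD − V_SG)/R = (14.3 − 1.65) / 32.2 = 0.393 mA.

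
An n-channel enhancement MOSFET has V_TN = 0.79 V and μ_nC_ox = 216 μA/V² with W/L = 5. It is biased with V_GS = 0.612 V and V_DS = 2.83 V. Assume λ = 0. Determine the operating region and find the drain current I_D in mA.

V_GS = 0.612 V < V_TN = 0.79 V, so the transistor is in cutoff.

Cutoff; I_D = 0 mA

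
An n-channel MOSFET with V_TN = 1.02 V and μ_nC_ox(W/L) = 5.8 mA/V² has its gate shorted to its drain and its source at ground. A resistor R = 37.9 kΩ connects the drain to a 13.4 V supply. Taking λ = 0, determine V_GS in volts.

With gate tied to drain, V_GS = V_DS ≥ V_GS − V_TN, so the device is in saturation.
KCL at the drain: ½ k_n (V_GS − V_TN)² = (V_DD − V_GS)/R.
Let x = V_GS − 1.02. Then 110 x² + x − 12.38 = 0, giving x = 0.331 V (positive root), so V_GS = 1.35 V.
I_D = (V_DD − V_GS)/R = (13.4 − 1.35) / 37.9 = 0.318 mA.

V_GS = 1.35 V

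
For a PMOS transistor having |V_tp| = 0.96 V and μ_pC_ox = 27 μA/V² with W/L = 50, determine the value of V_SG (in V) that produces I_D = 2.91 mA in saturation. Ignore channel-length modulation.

V_SG = 3.04 V

k_p = μ_pC_ox · (W/L) = 1.35 mA/V².
In saturation I_D = ½ k_p (V_SG − |V_tp|)², so V_SG − |V_tp| = √(2 I_D / k_p) = √(2 × 2.91 / 1.35) = 2.08 V.
V_SG = 0.96 + 2.08 = 3.04 V.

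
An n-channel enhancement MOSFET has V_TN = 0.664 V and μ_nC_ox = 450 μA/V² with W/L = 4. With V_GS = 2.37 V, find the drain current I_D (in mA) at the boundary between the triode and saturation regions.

At the boundary V_DS = V_ov = V_GS − V_TN = 2.37 − 0.664 = 1.71 V.
k_n = μ_nC_ox · (W/L) = 1.8 mA/V².
I_D = ½ k_n V_ov² = 0.5 × 1.8 × 1.71² = 2.62 mA.

I_D = 2.62 mA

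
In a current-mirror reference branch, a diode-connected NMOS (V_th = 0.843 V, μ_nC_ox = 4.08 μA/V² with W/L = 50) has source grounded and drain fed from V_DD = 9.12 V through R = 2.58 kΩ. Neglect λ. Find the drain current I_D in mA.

With gate tied to drain, V_GS = V_DS ≥ V_GS − V_th, so the device is in saturation.
k_n = μ_nC_ox · (W/L) = 0.204 mA/V².
KCL at the drain: ½ k_n (V_GS − V_th)² = (V_DD − V_GS)/R.
Let x = V_GS − 0.843. Then 0.263 x² + x − 8.277 = 0, giving x = 4.02 V (positive root), so V_GS = 4.86 V.
I_D = (V_DD − V_GS)/R = (9.12 − 4.86) / 2.58 = 1.65 mA.

I_D = 1.65 mA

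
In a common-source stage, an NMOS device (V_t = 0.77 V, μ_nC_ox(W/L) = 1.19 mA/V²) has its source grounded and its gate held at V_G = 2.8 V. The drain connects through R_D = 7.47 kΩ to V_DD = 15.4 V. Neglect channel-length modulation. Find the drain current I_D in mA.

I_D = 1.92 mA

V_GS = V_G = 2.8 V, so V_ov = 2.8 − 0.77 = 2.03 V.
Assume saturation: I_D = ½ k_n V_ov² = 0.5 × 1.19 × 2.03² = 2.45 mA, giving V_DS = V_DD − I_D R_D = 15.4 − 2.45 × 7.47 = -2.92 V.
But -2.92 V < V_ov = 2.03 V, so the device is actually in triode.
In triode I_D = k_n[V_ov V_DS − ½ V_DS²] and I_D = (V_DD − V_DS)/R_D. Equating: 4.44 V_DS² − 19.05 V_DS + 15.4 = 0, giving V_DS = 1.08 V (the root below V_ov).
I_D = (15.4 − 1.08) / 7.47 = 1.92 mA.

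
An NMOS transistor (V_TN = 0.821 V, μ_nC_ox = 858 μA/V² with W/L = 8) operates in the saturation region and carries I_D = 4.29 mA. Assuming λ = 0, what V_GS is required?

V_GS = 1.94 V

k_n = μ_nC_ox · (W/L) = 6.864 mA/V².
In saturation I_D = ½ k_n (V_GS − V_TN)², so V_GS − V_TN = √(2 I_D / k_n) = √(2 × 4.29 / 6.864) = 1.12 V.
V_GS = 0.821 + 1.12 = 1.94 V.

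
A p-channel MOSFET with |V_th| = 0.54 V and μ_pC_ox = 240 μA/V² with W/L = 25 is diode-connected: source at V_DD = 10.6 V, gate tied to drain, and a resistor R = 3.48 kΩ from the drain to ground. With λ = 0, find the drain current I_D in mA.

With gate tied to drain, V_SG = V_SD ≥ V_SG − |V_th|, so the device is in saturation.
k_p = μ_pC_ox · (W/L) = 6 mA/V².
KCL at the drain: ½ k_p (V_SG − |V_th|)² = (V_DD − V_SG)/R.
Let x = V_SG − 0.54. Then 10.4 x² + x − 10.06 = 0, giving x = 0.935 V (positive root), so V_SG = 1.47 V.
I_D = (V_DD − V_SG)/R = (10.6 − 1.47) / 3.48 = 2.62 mA.

I_D = 2.62 mA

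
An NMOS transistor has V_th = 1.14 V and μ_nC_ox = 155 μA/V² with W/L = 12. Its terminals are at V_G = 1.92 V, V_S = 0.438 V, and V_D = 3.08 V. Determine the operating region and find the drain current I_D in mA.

Saturation; I_D = 0.109 mA

V_GS = V_G − V_S = 1.92 − 0.438 = 1.48 V; V_DS = V_D − V_S = 3.08 − 0.438 = 2.64 V.
k_n = μ_nC_ox · (W/L) = 1.86 mA/V².
V_ov = V_GS − V_th = 1.48 − 1.14 = 0.342 V.
Since V_DS = 2.64 V ≥ V_ov = 0.342 V, the device is in saturation.
I_D = ½ k_n V_ov² = 0.5 × 1.86 × 0.342² = 0.109 mA.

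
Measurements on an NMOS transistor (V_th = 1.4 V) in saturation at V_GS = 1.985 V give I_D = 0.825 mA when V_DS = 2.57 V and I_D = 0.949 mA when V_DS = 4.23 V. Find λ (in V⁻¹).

λ = 0.118 V⁻¹

With V_GS fixed, I_D ∝ (1 + λ V_DS) in saturation, so I_D2/I_D1 = (1 + λ V_DS2)/(1 + λ V_DS1).
0.949/0.825 = 1.15 = (1 + 4.23 λ)/(1 + 2.57 λ).
Solving: λ (I_D1 V_DS2 − I_D2 V_DS1) = I_D2 − I_D1, so λ = (0.949 − 0.825) / (0.825 × 4.23 − 0.949 × 2.57) = 0.124 / 1.05 = 0.118 V⁻¹.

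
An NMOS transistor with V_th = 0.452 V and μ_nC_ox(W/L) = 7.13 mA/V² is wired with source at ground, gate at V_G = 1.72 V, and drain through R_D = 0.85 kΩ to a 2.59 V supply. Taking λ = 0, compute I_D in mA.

V_GS = V_G = 1.72 V, so V_ov = 1.72 − 0.452 = 1.27 V.
Assume saturation: I_D = ½ k_n V_ov² = 0.5 × 7.13 × 1.27² = 5.73 mA, giving V_DS = V_DD − I_D R_D = 2.59 − 5.73 × 0.85 = -2.28 V.
But -2.28 V < V_ov = 1.27 V, so the device is actually in triode.
In triode I_D = k_n[V_ov V_DS − ½ V_DS²] and I_D = (V_DD − V_DS)/R_D. Equating: 3.03 V_DS² − 8.685 V_DS + 2.59 = 0, giving V_DS = 0.338 V (the root below V_ov).
I_D = (2.59 − 0.338) / 0.85 = 2.65 mA.

I_D = 2.65 mA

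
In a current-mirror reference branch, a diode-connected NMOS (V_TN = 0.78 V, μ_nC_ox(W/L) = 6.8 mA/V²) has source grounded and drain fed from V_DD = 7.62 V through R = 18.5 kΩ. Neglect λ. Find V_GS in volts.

V_GS = 1.10 V

With gate tied to drain, V_GS = V_DS ≥ V_GS − V_TN, so the device is in saturation.
KCL at the drain: ½ k_n (V_GS − V_TN)² = (V_DD − V_GS)/R.
Let x = V_GS − 0.78. Then 62.9 x² + x − 6.84 = 0, giving x = 0.322 V (positive root), so V_GS = 1.1 V.
I_D = (V_DD − V_GS)/R = (7.62 − 1.1) / 18.5 = 0.352 mA.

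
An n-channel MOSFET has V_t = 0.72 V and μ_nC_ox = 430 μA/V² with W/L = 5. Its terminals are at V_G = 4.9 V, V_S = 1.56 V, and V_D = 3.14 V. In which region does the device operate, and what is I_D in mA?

V_GS = V_G − V_S = 4.9 − 1.56 = 3.34 V; V_DS = V_D − V_S = 3.14 − 1.56 = 1.58 V.
k_n = μ_nC_ox · (W/L) = 2.15 mA/V².
V_ov = V_GS − V_t = 3.34 − 0.72 = 2.62 V.
Since V_DS = 1.58 V < V_ov = 2.62 V, the device is in the triode region.
I_D = k_n [V_ov · V_DS − ½ V_DS²] = 2.15 × [2.62 × 1.58 − 0.5 × 1.58²] = 6.22 mA.

Triode; I_D = 6.22 mA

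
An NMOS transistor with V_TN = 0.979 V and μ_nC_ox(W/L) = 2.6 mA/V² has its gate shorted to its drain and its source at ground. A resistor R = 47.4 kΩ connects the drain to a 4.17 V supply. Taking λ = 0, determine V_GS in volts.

V_GS = 1.20 V

With gate tied to drain, V_GS = V_DS ≥ V_GS − V_TN, so the device is in saturation.
KCL at the drain: ½ k_n (V_GS − V_TN)² = (V_DD − V_GS)/R.
Let x = V_GS − 0.979. Then 61.6 x² + x − 3.191 = 0, giving x = 0.22 V (positive root), so V_GS = 1.2 V.
I_D = (V_DD − V_GS)/R = (4.17 − 1.2) / 47.4 = 0.0627 mA.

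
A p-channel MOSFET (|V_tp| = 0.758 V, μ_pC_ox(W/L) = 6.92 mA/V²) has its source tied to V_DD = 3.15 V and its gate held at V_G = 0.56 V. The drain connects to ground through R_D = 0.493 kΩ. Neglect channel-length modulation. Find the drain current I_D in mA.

I_D = 5.39 mA

V_SG = V_DD − V_G = 3.15 − 0.56 = 2.59 V, so V_ov = 2.59 − 0.758 = 1.83 V.
Assume saturation: I_D = ½ k_p V_ov² = 0.5 × 6.92 × 1.83² = 11.6 mA, giving V_SD = V_DD − I_D R_D = 3.15 − 11.6 × 0.493 = -2.57 V.
But -2.57 V < V_ov = 1.83 V, so the device is actually in triode.
In triode I_D = k_p[V_ov V_SD − ½ V_SD²] and I_D = (V_DD − V_SD)/R_D. Equating: 1.71 V_SD² − 7.25 V_SD + 3.15 = 0, giving V_SD = 0.491 V (the root below V_ov).
I_D = (3.15 − 0.491) / 0.493 = 5.39 mA.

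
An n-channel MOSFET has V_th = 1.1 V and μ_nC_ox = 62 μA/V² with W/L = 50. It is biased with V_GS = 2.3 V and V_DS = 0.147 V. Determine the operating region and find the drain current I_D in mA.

Triode; I_D = 0.513 mA

k_n = μ_nC_ox · (W/L) = 3.1 mA/V².
V_ov = V_GS − V_th = 2.3 − 1.1 = 1.2 V.
Since V_DS = 0.147 V < V_ov = 1.2 V, the device is in the triode region.
I_D = k_n [V_ov · V_DS − ½ V_DS²] = 3.1 × [1.2 × 0.147 − 0.5 × 0.147²] = 0.513 mA.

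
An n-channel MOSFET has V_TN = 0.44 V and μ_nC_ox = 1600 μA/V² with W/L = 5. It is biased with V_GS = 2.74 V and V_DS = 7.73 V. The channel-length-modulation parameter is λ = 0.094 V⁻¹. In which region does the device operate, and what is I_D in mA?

Saturation; I_D = 36.5 mA

k_n = μ_nC_ox · (W/L) = 8 mA/V².
V_ov = V_GS − V_TN = 2.74 − 0.44 = 2.3 V.
Since V_DS = 7.73 V ≥ V_ov = 2.3 V, the device is in saturation.
I_D = ½ k_n V_ov² (1 + λ V_DS) = 0.5 × 8 × 2.3² × (1 + 0.094 × 7.73) = 36.5 mA.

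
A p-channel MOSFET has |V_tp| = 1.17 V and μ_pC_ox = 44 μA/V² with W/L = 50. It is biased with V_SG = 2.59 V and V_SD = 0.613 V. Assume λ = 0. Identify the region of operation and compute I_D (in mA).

Triode; I_D = 1.50 mA

k_p = μ_pC_ox · (W/L) = 2.2 mA/V².
V_ov = V_SG − |V_tp| = 2.59 − 1.17 = 1.42 V.
Since V_SD = 0.613 V < V_ov = 1.42 V, the device is in the triode region.
I_D = k_p [V_ov · V_SD − ½ V_SD²] = 2.2 × [1.42 × 0.613 − 0.5 × 0.613²] = 1.5 mA.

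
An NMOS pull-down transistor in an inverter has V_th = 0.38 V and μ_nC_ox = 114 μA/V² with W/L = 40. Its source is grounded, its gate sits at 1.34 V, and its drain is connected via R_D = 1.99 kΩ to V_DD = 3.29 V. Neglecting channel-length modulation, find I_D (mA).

V_GS = V_G = 1.34 V, so V_ov = 1.34 − 0.38 = 0.96 V.
k_n = μ_nC_ox · (W/L) = 4.56 mA/V².
Assume saturation: I_D = ½ k_n V_ov² = 0.5 × 4.56 × 0.96² = 2.1 mA, giving V_DS = V_DD − I_D R_D = 3.29 − 2.1 × 1.99 = -0.891 V.
But -0.891 V < V_ov = 0.96 V, so the device is actually in triode.
In triode I_D = k_n[V_ov V_DS − ½ V_DS²] and I_D = (V_DD − V_DS)/R_D. Equating: 4.54 V_DS² − 9.711 V_DS + 3.29 = 0, giving V_DS = 0.422 V (the root below V_ov).
I_D = (3.29 − 0.422) / 1.99 = 1.44 mA.

I_D = 1.44 mA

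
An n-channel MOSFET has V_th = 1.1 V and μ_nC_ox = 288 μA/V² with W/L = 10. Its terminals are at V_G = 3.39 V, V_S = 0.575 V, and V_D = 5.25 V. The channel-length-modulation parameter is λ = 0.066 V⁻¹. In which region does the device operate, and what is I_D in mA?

V_GS = V_G − V_S = 3.39 − 0.575 = 2.82 V; V_DS = V_D − V_S = 5.25 − 0.575 = 4.67 V.
k_n = μ_nC_ox · (W/L) = 2.88 mA/V².
V_ov = V_GS − V_th = 2.82 − 1.1 = 1.72 V.
Since V_DS = 4.67 V ≥ V_ov = 1.72 V, the device is in saturation.
I_D = ½ k_n V_ov² (1 + λ V_DS) = 0.5 × 2.88 × 1.72² × (1 + 0.066 × 4.67) = 5.54 mA.

Saturation; I_D = 5.54 mA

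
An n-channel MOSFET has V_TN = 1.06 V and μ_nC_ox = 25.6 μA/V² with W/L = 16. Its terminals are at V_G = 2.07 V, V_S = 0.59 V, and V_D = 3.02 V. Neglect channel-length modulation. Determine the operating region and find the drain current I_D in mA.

Saturation; I_D = 0.0361 mA

V_GS = V_G − V_S = 2.07 − 0.59 = 1.48 V; V_DS = V_D − V_S = 3.02 − 0.59 = 2.43 V.
k_n = μ_nC_ox · (W/L) = 0.4096 mA/V².
V_ov = V_GS − V_TN = 1.48 − 1.06 = 0.42 V.
Since V_DS = 2.43 V ≥ V_ov = 0.42 V, the device is in saturation.
I_D = ½ k_n V_ov² = 0.5 × 0.4096 × 0.42² = 0.0361 mA.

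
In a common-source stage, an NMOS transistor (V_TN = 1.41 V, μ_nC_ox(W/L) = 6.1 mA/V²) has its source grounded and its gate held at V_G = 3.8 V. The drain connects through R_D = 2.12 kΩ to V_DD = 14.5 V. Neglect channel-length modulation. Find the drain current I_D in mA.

I_D = 6.60 mA

V_GS = V_G = 3.8 V, so V_ov = 3.8 − 1.41 = 2.39 V.
Assume saturation: I_D = ½ k_n V_ov² = 0.5 × 6.1 × 2.39² = 17.4 mA, giving V_DS = V_DD − I_D R_D = 14.5 − 17.4 × 2.12 = -22.4 V.
But -22.4 V < V_ov = 2.39 V, so the device is actually in triode.
In triode I_D = k_n[V_ov V_DS − ½ V_DS²] and I_D = (V_DD − V_DS)/R_D. Equating: 6.47 V_DS² − 31.91 V_DS + 14.5 = 0, giving V_DS = 0.506 V (the root below V_ov).
I_D = (14.5 − 0.506) / 2.12 = 6.6 mA.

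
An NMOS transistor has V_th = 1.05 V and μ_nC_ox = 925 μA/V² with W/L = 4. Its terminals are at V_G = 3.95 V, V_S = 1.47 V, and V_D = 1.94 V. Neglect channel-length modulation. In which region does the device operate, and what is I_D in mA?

V_GS = V_G − V_S = 3.95 − 1.47 = 2.48 V; V_DS = V_D − V_S = 1.94 − 1.47 = 0.47 V.
k_n = μ_nC_ox · (W/L) = 3.7 mA/V².
V_ov = V_GS − V_th = 2.48 − 1.05 = 1.43 V.
Since V_DS = 0.47 V < V_ov = 1.43 V, the device is in the triode region.
I_D = k_n [V_ov · V_DS − ½ V_DS²] = 3.7 × [1.43 × 0.47 − 0.5 × 0.47²] = 2.08 mA.

Triode; I_D = 2.08 mA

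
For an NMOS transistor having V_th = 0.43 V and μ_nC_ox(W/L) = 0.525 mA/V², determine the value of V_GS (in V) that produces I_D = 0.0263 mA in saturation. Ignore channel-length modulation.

In saturation I_D = ½ k_n (V_GS − V_th)², so V_GS − V_th = √(2 I_D / k_n) = √(2 × 0.0263 / 0.525) = 0.317 V.
V_GS = 0.43 + 0.317 = 0.747 V.

V_GS = 0.747 V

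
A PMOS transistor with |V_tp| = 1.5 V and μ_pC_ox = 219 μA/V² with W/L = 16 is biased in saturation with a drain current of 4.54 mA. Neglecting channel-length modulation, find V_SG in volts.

V_SG = 3.11 V

k_p = μ_pC_ox · (W/L) = 3.504 mA/V².
In saturation I_D = ½ k_p (V_SG − |V_tp|)², so V_SG − |V_tp| = √(2 I_D / k_p) = √(2 × 4.54 / 3.504) = 1.61 V.
V_SG = 1.5 + 1.61 = 3.11 V.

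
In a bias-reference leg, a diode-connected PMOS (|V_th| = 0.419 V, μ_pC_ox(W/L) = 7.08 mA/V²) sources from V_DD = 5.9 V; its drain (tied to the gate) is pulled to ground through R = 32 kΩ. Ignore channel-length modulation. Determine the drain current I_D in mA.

With gate tied to drain, V_SG = V_SD ≥ V_SG − |V_th|, so the device is in saturation.
KCL at the drain: ½ k_p (V_SG − |V_th|)² = (V_DD − V_SG)/R.
Let x = V_SG − 0.419. Then 113 x² + x − 5.481 = 0, giving x = 0.216 V (positive root), so V_SG = 0.635 V.
I_D = (V_DD − V_SG)/R = (5.9 − 0.635) / 32 = 0.165 mA.

I_D = 0.165 mA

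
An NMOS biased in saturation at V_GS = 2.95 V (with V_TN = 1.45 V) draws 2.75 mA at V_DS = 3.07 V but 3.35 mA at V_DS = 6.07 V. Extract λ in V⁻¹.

With V_GS fixed, I_D ∝ (1 + λ V_DS) in saturation, so I_D2/I_D1 = (1 + λ V_DS2)/(1 + λ V_DS1).
3.35/2.75 = 1.218 = (1 + 6.07 λ)/(1 + 3.07 λ).
Solving: λ (I_D1 V_DS2 − I_D2 V_DS1) = I_D2 − I_D1, so λ = (3.35 − 2.75) / (2.75 × 6.07 − 3.35 × 3.07) = 0.6 / 6.41 = 0.0936 V⁻¹.

λ = 0.0936 V⁻¹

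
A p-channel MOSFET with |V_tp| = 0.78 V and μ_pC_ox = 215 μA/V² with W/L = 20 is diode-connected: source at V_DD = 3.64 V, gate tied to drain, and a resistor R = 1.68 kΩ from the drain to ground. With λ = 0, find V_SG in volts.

V_SG = 1.54 V

With gate tied to drain, V_SG = V_SD ≥ V_SG − |V_tp|, so the device is in saturation.
k_p = μ_pC_ox · (W/L) = 4.3 mA/V².
KCL at the drain: ½ k_p (V_SG − |V_tp|)² = (V_DD − V_SG)/R.
Let x = V_SG − 0.78. Then 3.61 x² + x − 2.86 = 0, giving x = 0.762 V (positive root), so V_SG = 1.54 V.
I_D = (V_DD − V_SG)/R = (3.64 − 1.54) / 1.68 = 1.25 mA.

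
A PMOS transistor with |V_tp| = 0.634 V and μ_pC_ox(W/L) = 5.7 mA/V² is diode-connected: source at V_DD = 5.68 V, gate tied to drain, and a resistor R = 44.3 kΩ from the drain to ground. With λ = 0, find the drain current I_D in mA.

With gate tied to drain, V_SG = V_SD ≥ V_SG − |V_tp|, so the device is in saturation.
KCL at the drain: ½ k_p (V_SG − |V_tp|)² = (V_DD − V_SG)/R.
Let x = V_SG − 0.634. Then 126 x² + x − 5.046 = 0, giving x = 0.196 V (positive root), so V_SG = 0.83 V.
I_D = (V_DD − V_SG)/R = (5.68 − 0.83) / 44.3 = 0.109 mA.

I_D = 0.109 mA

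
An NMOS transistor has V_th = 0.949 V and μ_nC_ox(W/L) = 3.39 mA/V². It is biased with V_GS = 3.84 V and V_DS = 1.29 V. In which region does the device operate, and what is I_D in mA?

V_ov = V_GS − V_th = 3.84 − 0.949 = 2.89 V.
Since V_DS = 1.29 V < V_ov = 2.89 V, the device is in the triode region.
I_D = k_n [V_ov · V_DS − ½ V_DS²] = 3.39 × [2.89 × 1.29 − 0.5 × 1.29²] = 9.82 mA.

Triode; I_D = 9.82 mA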